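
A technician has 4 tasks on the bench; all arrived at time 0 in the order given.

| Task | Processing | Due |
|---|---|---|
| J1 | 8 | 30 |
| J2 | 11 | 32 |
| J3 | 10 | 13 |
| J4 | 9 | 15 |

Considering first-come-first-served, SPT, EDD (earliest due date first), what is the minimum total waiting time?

FIFO (arrival order): J1 J2 J3 J4.
J1: waits 0, runs 0→8
J2: waits 8, runs 8→19
J3: waits 19, runs 19→29
J4: waits 29, runs 29→38
Sum = 0+8+19+29 = 56.
SPT (increasing processing time): J1 J4 J3 J2.
J1: waits 0, runs 0→8
J4: waits 8, runs 8→17
J3: waits 17, runs 17→27
J2: waits 27, runs 27→38
Sum = 0+8+17+27 = 52.
EDD (increasing due date): J3 J4 J1 J2.
J3: waits 0, runs 0→10
J4: waits 10, runs 10→19
J1: waits 19, runs 19→27
J2: waits 27, runs 27→38
Sum = 0+10+19+27 = 56.
FIFO 56, SPT 52, EDD 56 → minimum 52.

52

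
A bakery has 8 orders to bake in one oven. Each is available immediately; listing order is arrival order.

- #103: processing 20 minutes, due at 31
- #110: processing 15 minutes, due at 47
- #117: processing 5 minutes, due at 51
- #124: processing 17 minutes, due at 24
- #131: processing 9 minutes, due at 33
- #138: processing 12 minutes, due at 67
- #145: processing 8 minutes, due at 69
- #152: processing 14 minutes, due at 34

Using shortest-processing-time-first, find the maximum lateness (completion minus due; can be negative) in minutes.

SPT (increasing processing time): #117 #145 #131 #138 #152 #110 #124 #103.
#117: 0→5, due 51, lateness -46
#145: 5→13, due 69, lateness -56
#131: 13→22, due 33, lateness -11
#138: 22→34, due 67, lateness -33
#152: 34→48, due 34, lateness 14
#110: 48→63, due 47, lateness 16
#124: 63→80, due 24, lateness 56
#103: 80→100, due 31, lateness 69
Maximum = 69.

69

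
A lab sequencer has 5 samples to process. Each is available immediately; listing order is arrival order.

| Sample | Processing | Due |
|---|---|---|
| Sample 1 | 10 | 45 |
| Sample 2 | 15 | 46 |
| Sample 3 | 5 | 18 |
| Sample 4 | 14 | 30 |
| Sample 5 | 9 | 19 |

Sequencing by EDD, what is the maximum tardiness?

EDD (increasing due date): Sample 3 Sample 5 Sample 4 Sample 1 Sample 2.
Sample 3: 0→5, due 18, tardiness 0
Sample 5: 5→14, due 19, tardiness 0
Sample 4: 14→28, due 30, tardiness 0
Sample 1: 28→38, due 45, tardiness 0
Sample 2: 38→53, due 46, tardiness 7
Maximum = 7.

7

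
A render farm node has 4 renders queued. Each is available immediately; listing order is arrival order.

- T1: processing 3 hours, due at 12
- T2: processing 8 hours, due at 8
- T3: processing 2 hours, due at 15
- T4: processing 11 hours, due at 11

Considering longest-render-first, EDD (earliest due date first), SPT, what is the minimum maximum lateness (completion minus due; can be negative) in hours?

10

LPT (decreasing processing time): T4 T2 T1 T3.
T4: 0→11, due 11, lateness 0
T2: 11→19, due 8, lateness 11
T1: 19→22, due 12, lateness 10
T3: 22→24, due 15, lateness 9
Maximum = 11.
EDD (increasing due date): T2 T4 T1 T3.
T2: 0→8, due 8, lateness 0
T4: 8→19, due 11, lateness 8
T1: 19→22, due 12, lateness 10
T3: 22→24, due 15, lateness 9
Maximum = 10.
SPT (increasing processing time): T3 T1 T2 T4.
T3: 0→2, due 15, lateness -13
T1: 2→5, due 12, lateness -7
T2: 5→13, due 8, lateness 5
T4: 13→24, due 11, lateness 13
Maximum = 13.
LPT 11, EDD 10, SPT 13 → minimum 10.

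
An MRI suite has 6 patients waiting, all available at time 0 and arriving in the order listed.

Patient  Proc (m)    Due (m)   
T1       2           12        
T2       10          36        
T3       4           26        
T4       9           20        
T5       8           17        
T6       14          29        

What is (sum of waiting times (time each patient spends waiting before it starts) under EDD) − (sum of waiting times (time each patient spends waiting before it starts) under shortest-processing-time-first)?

13

EDD (increasing due date): T1 T5 T4 T3 T6 T2.
T1: waits 0, runs 0→2
T5: waits 2, runs 2→10
T4: waits 10, runs 10→19
T3: waits 19, runs 19→23
T6: waits 23, runs 23→37
T2: waits 37, runs 37→47
Sum = 0+2+10+19+23+37 = 91.
SPT (increasing processing time): T1 T3 T5 T4 T2 T6.
T1: waits 0, runs 0→2
T3: waits 2, runs 2→6
T5: waits 6, runs 6→14
T4: waits 14, runs 14→23
T2: waits 23, runs 23→33
T6: waits 33, runs 33→47
Sum = 0+2+6+14+23+33 = 78.
Difference = 91 − 78 = 13.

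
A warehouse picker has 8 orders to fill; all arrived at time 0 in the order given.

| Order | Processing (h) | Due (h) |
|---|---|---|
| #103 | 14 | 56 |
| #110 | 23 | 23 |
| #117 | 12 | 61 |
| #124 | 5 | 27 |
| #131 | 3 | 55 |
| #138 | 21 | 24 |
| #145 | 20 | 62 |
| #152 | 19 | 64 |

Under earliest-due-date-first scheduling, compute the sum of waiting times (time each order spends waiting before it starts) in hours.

410

EDD (increasing due date): #110 #138 #124 #131 #103 #117 #145 #152.
#110: waits 0, runs 0→23
#138: waits 23, runs 23→44
#124: waits 44, runs 44→49
#131: waits 49, runs 49→52
#103: waits 52, runs 52→66
#117: waits 66, runs 66→78
#145: waits 78, runs 78→98
#152: waits 98, runs 98→117
Sum = 0+23+44+49+52+66+78+98 = 410.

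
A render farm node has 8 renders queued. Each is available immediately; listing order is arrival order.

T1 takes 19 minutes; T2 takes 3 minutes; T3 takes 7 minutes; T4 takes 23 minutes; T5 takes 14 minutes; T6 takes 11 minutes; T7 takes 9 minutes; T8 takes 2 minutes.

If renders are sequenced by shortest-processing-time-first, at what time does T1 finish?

65

SPT (increasing processing time): T8 T2 T3 T7 T6 T5 T1 T4.
T8: 0→2
T2: 2→5
T3: 5→12
T7: 12→21
T6: 21→32
T5: 32→46
T1: 46→65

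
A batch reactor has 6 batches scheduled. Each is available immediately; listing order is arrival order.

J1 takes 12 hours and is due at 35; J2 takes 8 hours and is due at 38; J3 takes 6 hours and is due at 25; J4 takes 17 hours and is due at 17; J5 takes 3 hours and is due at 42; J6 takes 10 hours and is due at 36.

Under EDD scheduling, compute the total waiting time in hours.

173

EDD (increasing due date): J4 J3 J1 J6 J2 J5.
J4: waits 0, runs 0→17
J3: waits 17, runs 17→23
J1: waits 23, runs 23→35
J6: waits 35, runs 35→45
J2: waits 45, runs 45→53
J5: waits 53, runs 53→56
Sum = 0+17+23+35+45+53 = 173.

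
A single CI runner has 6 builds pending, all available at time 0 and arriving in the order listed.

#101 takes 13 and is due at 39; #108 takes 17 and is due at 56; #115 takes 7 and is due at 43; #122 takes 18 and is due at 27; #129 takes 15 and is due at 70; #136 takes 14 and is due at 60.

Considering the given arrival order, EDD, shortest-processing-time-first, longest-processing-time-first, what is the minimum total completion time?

FIFO (arrival order): #101 #108 #115 #122 #129 #136.
#101: 0→13
#108: 13→30
#115: 30→37
#122: 37→55
#129: 55→70
#136: 70→84
Sum = 13+30+37+55+70+84 = 289.
EDD (increasing due date): #122 #101 #115 #108 #136 #129.
#122: 0→18
#101: 18→31
#115: 31→38
#108: 38→55
#136: 55→69
#129: 69→84
Sum = 18+31+38+55+69+84 = 295.
SPT (increasing processing time): #115 #101 #136 #129 #108 #122.
#115: 0→7
#101: 7→20
#136: 20→34
#129: 34→49
#108: 49→66
#122: 66→84
Sum = 7+20+34+49+66+84 = 260.
LPT (decreasing processing time): #122 #108 #129 #136 #101 #115.
#122: 0→18
#108: 18→35
#129: 35→50
#136: 50→64
#101: 64→77
#115: 77→84
Sum = 18+35+50+64+77+84 = 328.
FIFO 289, EDD 295, SPT 260, LPT 328 → minimum 260.

260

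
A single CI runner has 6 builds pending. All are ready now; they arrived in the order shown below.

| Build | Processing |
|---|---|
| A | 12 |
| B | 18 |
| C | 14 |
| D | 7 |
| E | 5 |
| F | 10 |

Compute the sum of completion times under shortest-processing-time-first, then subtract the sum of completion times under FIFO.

SPT (increasing processing time): E D F A C B.
E: 0→5
D: 5→12
F: 12→22
A: 22→34
C: 34→48
B: 48→66
Sum = 5+12+22+34+48+66 = 187.
FIFO (arrival order): A B C D E F.
A: 0→12
B: 12→30
C: 30→44
D: 44→51
E: 51→56
F: 56→66
Sum = 12+30+44+51+56+66 = 259.
Difference = 187 − 259 = -72.

-72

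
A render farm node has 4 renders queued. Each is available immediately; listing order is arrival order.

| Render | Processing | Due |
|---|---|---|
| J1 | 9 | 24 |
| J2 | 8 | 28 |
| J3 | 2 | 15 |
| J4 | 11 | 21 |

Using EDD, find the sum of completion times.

EDD (increasing due date): J3 J4 J1 J2.
J3: 0→2
J4: 2→13
J1: 13→22
J2: 22→30
Sum = 2+13+22+30 = 67.

67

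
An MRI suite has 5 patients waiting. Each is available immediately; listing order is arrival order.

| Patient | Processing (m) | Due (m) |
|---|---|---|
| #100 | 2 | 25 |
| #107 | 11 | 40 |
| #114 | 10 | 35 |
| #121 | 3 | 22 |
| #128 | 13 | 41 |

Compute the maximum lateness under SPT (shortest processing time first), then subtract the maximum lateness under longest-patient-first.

SPT (increasing processing time): #100 #121 #114 #107 #128.
#100: 0→2, due 25, lateness -23
#121: 2→5, due 22, lateness -17
#114: 5→15, due 35, lateness -20
#107: 15→26, due 40, lateness -14
#128: 26→39, due 41, lateness -2
Maximum = -2.
LPT (decreasing processing time): #128 #107 #114 #121 #100.
#128: 0→13, due 41, lateness -28
#107: 13→24, due 40, lateness -16
#114: 24→34, due 35, lateness -1
#121: 34→37, due 22, lateness 15
#100: 37→39, due 25, lateness 14
Maximum = 15.
Difference = -2 − 15 = -17.

-17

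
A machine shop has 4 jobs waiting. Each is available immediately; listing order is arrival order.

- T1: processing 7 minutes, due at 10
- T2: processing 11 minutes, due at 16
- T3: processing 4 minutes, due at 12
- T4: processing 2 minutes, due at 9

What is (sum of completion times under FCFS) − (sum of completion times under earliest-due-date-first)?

23

FIFO (arrival order): T1 T2 T3 T4.
T1: 0→7
T2: 7→18
T3: 18→22
T4: 22→24
Sum = 7+18+22+24 = 71.
EDD (increasing due date): T4 T1 T3 T2.
T4: 0→2
T1: 2→9
T3: 9→13
T2: 13→24
Sum = 2+9+13+24 = 48.
Difference = 71 − 48 = 23.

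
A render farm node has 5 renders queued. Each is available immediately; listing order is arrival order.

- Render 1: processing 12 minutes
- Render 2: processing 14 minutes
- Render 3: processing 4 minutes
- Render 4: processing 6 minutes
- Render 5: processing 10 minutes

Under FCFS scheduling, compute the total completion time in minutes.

FIFO (arrival order): Render 1 Render 2 Render 3 Render 4 Render 5.
Render 1: 0→12
Render 2: 12→26
Render 3: 26→30
Render 4: 30→36
Render 5: 36→46
Sum = 12+26+30+36+46 = 150.

150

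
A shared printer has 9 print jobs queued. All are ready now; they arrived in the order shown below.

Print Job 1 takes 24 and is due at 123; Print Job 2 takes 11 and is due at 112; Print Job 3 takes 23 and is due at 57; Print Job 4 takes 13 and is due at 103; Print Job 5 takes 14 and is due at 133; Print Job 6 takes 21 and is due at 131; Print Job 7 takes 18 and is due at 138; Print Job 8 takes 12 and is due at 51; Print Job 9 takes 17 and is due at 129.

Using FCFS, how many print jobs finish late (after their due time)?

FIFO (arrival order): Print Job 1 Print Job 2 Print Job 3 Print Job 4 Print Job 5 Print Job 6 Print Job 7 Print Job 8 Print Job 9.
Print Job 1: 0→24, due 123, tardiness 0
Print Job 2: 24→35, due 112, tardiness 0
Print Job 3: 35→58, due 57, tardiness 1
Print Job 4: 58→71, due 103, tardiness 0
Print Job 5: 71→85, due 133, tardiness 0
Print Job 6: 85→106, due 131, tardiness 0
Print Job 7: 106→124, due 138, tardiness 0
Print Job 8: 124→136, due 51, tardiness 85
Print Job 9: 136→153, due 129, tardiness 24
Late print jobs: 3.

3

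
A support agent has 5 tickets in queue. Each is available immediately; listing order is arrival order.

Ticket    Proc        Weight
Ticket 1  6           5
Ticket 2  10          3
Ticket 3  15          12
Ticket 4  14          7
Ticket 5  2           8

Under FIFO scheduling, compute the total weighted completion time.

FIFO (arrival order): Ticket 1 Ticket 2 Ticket 3 Ticket 4 Ticket 5.
Ticket 1: finishes 6, weight 5, w·C = 30
Ticket 2: finishes 16, weight 3, w·C = 48
Ticket 3: finishes 31, weight 12, w·C = 372
Ticket 4: finishes 45, weight 7, w·C = 315
Ticket 5: finishes 47, weight 8, w·C = 376
Sum = 30+48+372+315+376 = 1141.

1141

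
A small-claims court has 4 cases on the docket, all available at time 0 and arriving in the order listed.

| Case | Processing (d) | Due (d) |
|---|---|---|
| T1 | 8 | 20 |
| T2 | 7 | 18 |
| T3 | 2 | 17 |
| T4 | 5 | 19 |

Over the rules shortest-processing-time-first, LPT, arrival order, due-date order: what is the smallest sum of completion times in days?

SPT (increasing processing time): T3 T4 T2 T1.
T3: 0→2
T4: 2→7
T2: 7→14
T1: 14→22
Sum = 2+7+14+22 = 45.
LPT (decreasing processing time): T1 T2 T4 T3.
T1: 0→8
T2: 8→15
T4: 15→20
T3: 20→22
Sum = 8+15+20+22 = 65.
FIFO (arrival order): T1 T2 T3 T4.
T1: 0→8
T2: 8→15
T3: 15→17
T4: 17→22
Sum = 8+15+17+22 = 62.
EDD (increasing due date): T3 T2 T4 T1.
T3: 0→2
T2: 2→9
T4: 9→14
T1: 14→22
Sum = 2+9+14+22 = 47.
SPT 45, LPT 65, FIFO 62, EDD 47 → minimum 45.

45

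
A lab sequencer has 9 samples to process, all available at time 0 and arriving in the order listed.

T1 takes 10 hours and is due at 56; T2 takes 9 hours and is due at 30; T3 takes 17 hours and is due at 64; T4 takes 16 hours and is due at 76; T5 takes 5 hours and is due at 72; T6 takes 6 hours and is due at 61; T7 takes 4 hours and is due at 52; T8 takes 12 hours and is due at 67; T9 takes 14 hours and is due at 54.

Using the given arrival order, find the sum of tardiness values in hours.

68

FIFO (arrival order): T1 T2 T3 T4 T5 T6 T7 T8 T9.
T1: 0→10, due 56, tardiness 0
T2: 10→19, due 30, tardiness 0
T3: 19→36, due 64, tardiness 0
T4: 36→52, due 76, tardiness 0
T5: 52→57, due 72, tardiness 0
T6: 57→63, due 61, tardiness 2
T7: 63→67, due 52, tardiness 15
T8: 67→79, due 67, tardiness 12
T9: 79→93, due 54, tardiness 39
Sum = 0+0+0+0+0+2+15+12+39 = 68.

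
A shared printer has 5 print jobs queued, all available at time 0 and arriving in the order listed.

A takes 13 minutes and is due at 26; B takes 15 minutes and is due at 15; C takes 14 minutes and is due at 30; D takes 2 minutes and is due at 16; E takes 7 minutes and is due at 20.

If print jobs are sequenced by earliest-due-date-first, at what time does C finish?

51

EDD (increasing due date): B D E A C.
B: 0→15
D: 15→17
E: 17→24
A: 24→37
C: 37→51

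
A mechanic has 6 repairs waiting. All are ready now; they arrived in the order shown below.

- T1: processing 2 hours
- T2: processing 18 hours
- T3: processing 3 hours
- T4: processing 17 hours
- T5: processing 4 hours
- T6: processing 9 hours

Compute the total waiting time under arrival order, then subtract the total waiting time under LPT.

FIFO (arrival order): T1 T2 T3 T4 T5 T6.
T1: waits 0, runs 0→2
T2: waits 2, runs 2→20
T3: waits 20, runs 20→23
T4: waits 23, runs 23→40
T5: waits 40, runs 40→44
T6: waits 44, runs 44→53
Sum = 0+2+20+23+40+44 = 129.
LPT (decreasing processing time): T2 T4 T6 T5 T3 T1.
T2: waits 0, runs 0→18
T4: waits 18, runs 18→35
T6: waits 35, runs 35→44
T5: waits 44, runs 44→48
T3: waits 48, runs 48→51
T1: waits 51, runs 51→53
Sum = 0+18+35+44+48+51 = 196.
Difference = 129 − 196 = -67.

-67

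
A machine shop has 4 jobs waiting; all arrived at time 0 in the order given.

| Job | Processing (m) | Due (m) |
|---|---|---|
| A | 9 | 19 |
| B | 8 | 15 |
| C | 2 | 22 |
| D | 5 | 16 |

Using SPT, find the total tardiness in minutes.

5

SPT (increasing processing time): C D B A.
C: 0→2, due 22, tardiness 0
D: 2→7, due 16, tardiness 0
B: 7→15, due 15, tardiness 0
A: 15→24, due 19, tardiness 5
Sum = 0+0+0+5 = 5.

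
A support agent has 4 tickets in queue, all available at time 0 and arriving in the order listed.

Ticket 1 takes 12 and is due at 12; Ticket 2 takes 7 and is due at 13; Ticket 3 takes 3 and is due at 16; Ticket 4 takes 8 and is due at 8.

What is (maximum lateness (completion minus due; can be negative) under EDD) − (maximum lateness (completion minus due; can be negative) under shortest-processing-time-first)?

EDD (increasing due date): Ticket 4 Ticket 1 Ticket 2 Ticket 3.
Ticket 4: 0→8, due 8, lateness 0
Ticket 1: 8→20, due 12, lateness 8
Ticket 2: 20→27, due 13, lateness 14
Ticket 3: 27→30, due 16, lateness 14
Maximum = 14.
SPT (increasing processing time): Ticket 3 Ticket 2 Ticket 4 Ticket 1.
Ticket 3: 0→3, due 16, lateness -13
Ticket 2: 3→10, due 13, lateness -3
Ticket 4: 10→18, due 8, lateness 10
Ticket 1: 18→30, due 12, lateness 18
Maximum = 18.
Difference = 14 − 18 = -4.

-4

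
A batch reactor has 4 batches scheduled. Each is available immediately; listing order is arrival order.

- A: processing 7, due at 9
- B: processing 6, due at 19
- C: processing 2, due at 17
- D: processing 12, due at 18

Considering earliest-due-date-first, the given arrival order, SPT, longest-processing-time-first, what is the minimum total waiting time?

EDD (increasing due date): A C D B.
A: waits 0, runs 0→7
C: waits 7, runs 7→9
D: waits 9, runs 9→21
B: waits 21, runs 21→27
Sum = 0+7+9+21 = 37.
FIFO (arrival order): A B C D.
A: waits 0, runs 0→7
B: waits 7, runs 7→13
C: waits 13, runs 13→15
D: waits 15, runs 15→27
Sum = 0+7+13+15 = 35.
SPT (increasing processing time): C B A D.
C: waits 0, runs 0→2
B: waits 2, runs 2→8
A: waits 8, runs 8→15
D: waits 15, runs 15→27
Sum = 0+2+8+15 = 25.
LPT (decreasing processing time): D A B C.
D: waits 0, runs 0→12
A: waits 12, runs 12→19
B: waits 19, runs 19→25
C: waits 25, runs 25→27
Sum = 0+12+19+25 = 56.
EDD 37, FIFO 35, SPT 25, LPT 56 → minimum 25.

25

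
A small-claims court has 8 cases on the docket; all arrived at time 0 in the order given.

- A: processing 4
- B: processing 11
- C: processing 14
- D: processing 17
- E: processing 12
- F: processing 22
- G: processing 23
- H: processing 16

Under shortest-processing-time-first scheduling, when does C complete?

41

SPT (increasing processing time): A B E C H D F G.
A: 0→4
B: 4→15
E: 15→27
C: 27→41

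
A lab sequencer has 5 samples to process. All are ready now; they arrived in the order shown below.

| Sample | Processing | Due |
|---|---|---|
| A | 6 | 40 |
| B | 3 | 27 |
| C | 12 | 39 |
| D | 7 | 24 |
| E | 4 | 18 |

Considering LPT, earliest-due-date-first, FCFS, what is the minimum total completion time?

87

LPT (decreasing processing time): C D A E B.
C: 0→12
D: 12→19
A: 19→25
E: 25→29
B: 29→32
Sum = 12+19+25+29+32 = 117.
EDD (increasing due date): E D B C A.
E: 0→4
D: 4→11
B: 11→14
C: 14→26
A: 26→32
Sum = 4+11+14+26+32 = 87.
FIFO (arrival order): A B C D E.
A: 0→6
B: 6→9
C: 9→21
D: 21→28
E: 28→32
Sum = 6+9+21+28+32 = 96.
LPT 117, EDD 87, FIFO 96 → minimum 87.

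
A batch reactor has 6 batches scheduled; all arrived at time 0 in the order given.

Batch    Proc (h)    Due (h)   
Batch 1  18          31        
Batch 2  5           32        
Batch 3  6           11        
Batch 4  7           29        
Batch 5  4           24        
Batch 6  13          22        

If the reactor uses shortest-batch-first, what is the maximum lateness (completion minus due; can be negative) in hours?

22

SPT (increasing processing time): Batch 5 Batch 2 Batch 3 Batch 4 Batch 6 Batch 1.
Batch 5: 0→4, due 24, lateness -20
Batch 2: 4→9, due 32, lateness -23
Batch 3: 9→15, due 11, lateness 4
Batch 4: 15→22, due 29, lateness -7
Batch 6: 22→35, due 22, lateness 13
Batch 1: 35→53, due 31, lateness 22
Maximum = 22.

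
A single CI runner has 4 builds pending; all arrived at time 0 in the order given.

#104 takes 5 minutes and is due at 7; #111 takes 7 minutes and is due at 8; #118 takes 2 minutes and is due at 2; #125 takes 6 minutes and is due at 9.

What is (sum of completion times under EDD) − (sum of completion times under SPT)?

EDD (increasing due date): #118 #104 #111 #125.
#118: 0→2
#104: 2→7
#111: 7→14
#125: 14→20
Sum = 2+7+14+20 = 43.
SPT (increasing processing time): #118 #104 #125 #111.
#118: 0→2
#104: 2→7
#125: 7→13
#111: 13→20
Sum = 2+7+13+20 = 42.
Difference = 43 − 42 = 1.

1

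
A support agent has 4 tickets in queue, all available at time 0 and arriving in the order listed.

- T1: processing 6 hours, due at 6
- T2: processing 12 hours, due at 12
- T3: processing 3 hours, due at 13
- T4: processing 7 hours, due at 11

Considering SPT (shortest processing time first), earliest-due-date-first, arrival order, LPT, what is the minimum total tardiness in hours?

24

SPT (increasing processing time): T3 T1 T4 T2.
T3: 0→3, due 13, tardiness 0
T1: 3→9, due 6, tardiness 3
T4: 9→16, due 11, tardiness 5
T2: 16→28, due 12, tardiness 16
Sum = 0+3+5+16 = 24.
EDD (increasing due date): T1 T4 T2 T3.
T1: 0→6, due 6, tardiness 0
T4: 6→13, due 11, tardiness 2
T2: 13→25, due 12, tardiness 13
T3: 25→28, due 13, tardiness 15
Sum = 0+2+13+15 = 30.
FIFO (arrival order): T1 T2 T3 T4.
T1: 0→6, due 6, tardiness 0
T2: 6→18, due 12, tardiness 6
T3: 18→21, due 13, tardiness 8
T4: 21→28, due 11, tardiness 17
Sum = 0+6+8+17 = 31.
LPT (decreasing processing time): T2 T4 T1 T3.
T2: 0→12, due 12, tardiness 0
T4: 12→19, due 11, tardiness 8
T1: 19→25, due 6, tardiness 19
T3: 25→28, due 13, tardiness 15
Sum = 0+8+19+15 = 42.
SPT 24, EDD 30, FIFO 31, LPT 42 → minimum 24.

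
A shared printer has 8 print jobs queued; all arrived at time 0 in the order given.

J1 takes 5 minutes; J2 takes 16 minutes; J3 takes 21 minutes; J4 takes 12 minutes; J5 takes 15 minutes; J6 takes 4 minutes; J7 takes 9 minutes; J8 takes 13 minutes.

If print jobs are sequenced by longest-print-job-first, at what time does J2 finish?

LPT (decreasing processing time): J3 J2 J5 J8 J4 J7 J1 J6.
J3: 0→21
J2: 21→37

37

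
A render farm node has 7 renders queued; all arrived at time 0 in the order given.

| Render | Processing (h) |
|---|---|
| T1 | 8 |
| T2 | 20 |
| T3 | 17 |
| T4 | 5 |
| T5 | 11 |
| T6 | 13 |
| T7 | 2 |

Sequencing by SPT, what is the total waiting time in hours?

145

SPT (increasing processing time): T7 T4 T1 T5 T6 T3 T2.
T7: waits 0, runs 0→2
T4: waits 2, runs 2→7
T1: waits 7, runs 7→15
T5: waits 15, runs 15→26
T6: waits 26, runs 26→39
T3: waits 39, runs 39→56
T2: waits 56, runs 56→76
Sum = 0+2+7+15+26+39+56 = 145.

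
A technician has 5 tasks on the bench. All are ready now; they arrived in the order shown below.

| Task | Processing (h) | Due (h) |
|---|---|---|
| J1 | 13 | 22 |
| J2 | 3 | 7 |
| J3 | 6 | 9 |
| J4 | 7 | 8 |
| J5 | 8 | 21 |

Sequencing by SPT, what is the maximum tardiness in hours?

SPT (increasing processing time): J2 J3 J4 J5 J1.
J2: 0→3, due 7, tardiness 0
J3: 3→9, due 9, tardiness 0
J4: 9→16, due 8, tardiness 8
J5: 16→24, due 21, tardiness 3
J1: 24→37, due 22, tardiness 15
Maximum = 15.

15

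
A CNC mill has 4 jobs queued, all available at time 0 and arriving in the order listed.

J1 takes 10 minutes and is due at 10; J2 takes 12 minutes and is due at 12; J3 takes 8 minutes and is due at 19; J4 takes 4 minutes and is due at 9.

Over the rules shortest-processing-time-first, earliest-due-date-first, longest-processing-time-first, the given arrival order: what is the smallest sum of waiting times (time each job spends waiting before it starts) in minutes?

38

SPT (increasing processing time): J4 J3 J1 J2.
J4: waits 0, runs 0→4
J3: waits 4, runs 4→12
J1: waits 12, runs 12→22
J2: waits 22, runs 22→34
Sum = 0+4+12+22 = 38.
EDD (increasing due date): J4 J1 J2 J3.
J4: waits 0, runs 0→4
J1: waits 4, runs 4→14
J2: waits 14, runs 14→26
J3: waits 26, runs 26→34
Sum = 0+4+14+26 = 44.
LPT (decreasing processing time): J2 J1 J3 J4.
J2: waits 0, runs 0→12
J1: waits 12, runs 12→22
J3: waits 22, runs 22→30
J4: waits 30, runs 30→34
Sum = 0+12+22+30 = 64.
FIFO (arrival order): J1 J2 J3 J4.
J1: waits 0, runs 0→10
J2: waits 10, runs 10→22
J3: waits 22, runs 22→30
J4: waits 30, runs 30→34
Sum = 0+10+22+30 = 62.
SPT 38, EDD 44, LPT 64, FIFO 62 → minimum 38.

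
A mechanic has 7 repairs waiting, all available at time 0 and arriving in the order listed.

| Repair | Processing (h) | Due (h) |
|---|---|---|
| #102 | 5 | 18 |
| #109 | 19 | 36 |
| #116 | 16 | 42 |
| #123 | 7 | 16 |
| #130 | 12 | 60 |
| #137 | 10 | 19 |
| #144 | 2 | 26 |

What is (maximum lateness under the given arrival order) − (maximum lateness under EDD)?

FIFO (arrival order): #102 #109 #116 #123 #130 #137 #144.
#102: 0→5, due 18, lateness -13
#109: 5→24, due 36, lateness -12
#116: 24→40, due 42, lateness -2
#123: 40→47, due 16, lateness 31
#130: 47→59, due 60, lateness -1
#137: 59→69, due 19, lateness 50
#144: 69→71, due 26, lateness 45
Maximum = 50.
EDD (increasing due date): #123 #102 #137 #144 #109 #116 #130.
#123: 0→7, due 16, lateness -9
#102: 7→12, due 18, lateness -6
#137: 12→22, due 19, lateness 3
#144: 22→24, due 26, lateness -2
#109: 24→43, due 36, lateness 7
#116: 43→59, due 42, lateness 17
#130: 59→71, due 60, lateness 11
Maximum = 17.
Difference = 50 − 17 = 33.

33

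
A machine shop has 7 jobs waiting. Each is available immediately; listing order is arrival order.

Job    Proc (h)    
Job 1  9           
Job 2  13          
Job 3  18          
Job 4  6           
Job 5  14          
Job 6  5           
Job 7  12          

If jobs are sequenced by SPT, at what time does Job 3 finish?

77

SPT (increasing processing time): Job 6 Job 4 Job 1 Job 7 Job 2 Job 5 Job 3.
Job 6: 0→5
Job 4: 5→11
Job 1: 11→20
Job 7: 20→32
Job 2: 32→45
Job 5: 45→59
Job 3: 59→77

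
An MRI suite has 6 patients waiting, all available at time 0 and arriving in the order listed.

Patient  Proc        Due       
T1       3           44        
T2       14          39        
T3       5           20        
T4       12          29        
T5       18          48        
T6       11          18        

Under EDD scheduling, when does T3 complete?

16

EDD (increasing due date): T6 T3 T4 T2 T1 T5.
T6: 0→11
T3: 11→16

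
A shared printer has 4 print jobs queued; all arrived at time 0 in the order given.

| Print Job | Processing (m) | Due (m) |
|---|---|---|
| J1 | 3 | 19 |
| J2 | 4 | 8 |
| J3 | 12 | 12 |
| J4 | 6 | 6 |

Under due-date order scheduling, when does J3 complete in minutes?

EDD (increasing due date): J4 J2 J3 J1.
J4: 0→6
J2: 6→10
J3: 10→22

22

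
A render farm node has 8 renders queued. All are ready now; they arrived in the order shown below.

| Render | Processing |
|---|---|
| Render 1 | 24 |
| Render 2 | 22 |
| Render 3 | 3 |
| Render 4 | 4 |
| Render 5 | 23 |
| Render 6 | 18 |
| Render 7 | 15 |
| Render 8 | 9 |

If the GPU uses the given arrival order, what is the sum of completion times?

569

FIFO (arrival order): Render 1 Render 2 Render 3 Render 4 Render 5 Render 6 Render 7 Render 8.
Render 1: 0→24
Render 2: 24→46
Render 3: 46→49
Render 4: 49→53
Render 5: 53→76
Render 6: 76→94
Render 7: 94→109
Render 8: 109→118
Sum = 24+46+49+53+76+94+109+118 = 569.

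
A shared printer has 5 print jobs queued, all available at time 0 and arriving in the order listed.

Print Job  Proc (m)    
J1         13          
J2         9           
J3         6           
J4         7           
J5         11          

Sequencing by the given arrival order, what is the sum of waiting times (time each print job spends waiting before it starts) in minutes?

FIFO (arrival order): J1 J2 J3 J4 J5.
J1: waits 0, runs 0→13
J2: waits 13, runs 13→22
J3: waits 22, runs 22→28
J4: waits 28, runs 28→35
J5: waits 35, runs 35→46
Sum = 0+13+22+28+35 = 98.

98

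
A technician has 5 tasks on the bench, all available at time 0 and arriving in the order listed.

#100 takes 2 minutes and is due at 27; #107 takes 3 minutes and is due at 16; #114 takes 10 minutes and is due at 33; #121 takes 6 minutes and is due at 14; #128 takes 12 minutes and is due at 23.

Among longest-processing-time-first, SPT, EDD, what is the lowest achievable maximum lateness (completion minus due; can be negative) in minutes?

LPT (decreasing processing time): #128 #114 #121 #107 #100.
#128: 0→12, due 23, lateness -11
#114: 12→22, due 33, lateness -11
#121: 22→28, due 14, lateness 14
#107: 28→31, due 16, lateness 15
#100: 31→33, due 27, lateness 6
Maximum = 15.
SPT (increasing processing time): #100 #107 #121 #114 #128.
#100: 0→2, due 27, lateness -25
#107: 2→5, due 16, lateness -11
#121: 5→11, due 14, lateness -3
#114: 11→21, due 33, lateness -12
#128: 21→33, due 23, lateness 10
Maximum = 10.
EDD (increasing due date): #121 #107 #128 #100 #114.
#121: 0→6, due 14, lateness -8
#107: 6→9, due 16, lateness -7
#128: 9→21, due 23, lateness -2
#100: 21→23, due 27, lateness -4
#114: 23→33, due 33, lateness 0
Maximum = 0.
LPT 15, SPT 10, EDD 0 → minimum 0.

0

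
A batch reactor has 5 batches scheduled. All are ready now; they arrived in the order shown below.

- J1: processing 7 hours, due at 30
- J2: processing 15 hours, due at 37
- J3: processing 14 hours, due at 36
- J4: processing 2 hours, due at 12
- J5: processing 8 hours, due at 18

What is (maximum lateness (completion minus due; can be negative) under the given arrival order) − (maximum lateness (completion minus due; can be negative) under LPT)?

FIFO (arrival order): J1 J2 J3 J4 J5.
J1: 0→7, due 30, lateness -23
J2: 7→22, due 37, lateness -15
J3: 22→36, due 36, lateness 0
J4: 36→38, due 12, lateness 26
J5: 38→46, due 18, lateness 28
Maximum = 28.
LPT (decreasing processing time): J2 J3 J5 J1 J4.
J2: 0→15, due 37, lateness -22
J3: 15→29, due 36, lateness -7
J5: 29→37, due 18, lateness 19
J1: 37→44, due 30, lateness 14
J4: 44→46, due 12, lateness 34
Maximum = 34.
Difference = 28 − 34 = -6.

-6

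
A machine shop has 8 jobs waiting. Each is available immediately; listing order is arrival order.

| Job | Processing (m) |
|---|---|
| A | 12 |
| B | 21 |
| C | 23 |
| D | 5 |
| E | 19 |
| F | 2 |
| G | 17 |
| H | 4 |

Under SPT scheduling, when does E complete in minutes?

59

SPT (increasing processing time): F H D A G E B C.
F: 0→2
H: 2→6
D: 6→11
A: 11→23
G: 23→40
E: 40→59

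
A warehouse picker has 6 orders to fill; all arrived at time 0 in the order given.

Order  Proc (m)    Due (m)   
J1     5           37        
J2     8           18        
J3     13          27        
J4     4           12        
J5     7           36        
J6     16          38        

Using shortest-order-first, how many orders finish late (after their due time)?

3

SPT (increasing processing time): J4 J1 J5 J2 J3 J6.
J4: 0→4, due 12, tardiness 0
J1: 4→9, due 37, tardiness 0
J5: 9→16, due 36, tardiness 0
J2: 16→24, due 18, tardiness 6
J3: 24→37, due 27, tardiness 10
J6: 37→53, due 38, tardiness 15
Late orders: 3.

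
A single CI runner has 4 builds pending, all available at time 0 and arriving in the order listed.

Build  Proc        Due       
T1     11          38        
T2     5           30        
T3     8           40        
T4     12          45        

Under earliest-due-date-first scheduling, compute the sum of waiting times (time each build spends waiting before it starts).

45

EDD (increasing due date): T2 T1 T3 T4.
T2: waits 0, runs 0→5
T1: waits 5, runs 5→16
T3: waits 16, runs 16→24
T4: waits 24, runs 24→36
Sum = 0+5+16+24 = 45.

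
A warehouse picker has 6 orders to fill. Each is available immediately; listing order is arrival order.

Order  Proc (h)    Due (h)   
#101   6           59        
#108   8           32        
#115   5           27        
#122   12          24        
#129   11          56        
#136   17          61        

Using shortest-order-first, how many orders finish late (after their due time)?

SPT (increasing processing time): #115 #101 #108 #129 #122 #136.
#115: 0→5, due 27, tardiness 0
#101: 5→11, due 59, tardiness 0
#108: 11→19, due 32, tardiness 0
#129: 19→30, due 56, tardiness 0
#122: 30→42, due 24, tardiness 18
#136: 42→59, due 61, tardiness 0
Late orders: 1.

1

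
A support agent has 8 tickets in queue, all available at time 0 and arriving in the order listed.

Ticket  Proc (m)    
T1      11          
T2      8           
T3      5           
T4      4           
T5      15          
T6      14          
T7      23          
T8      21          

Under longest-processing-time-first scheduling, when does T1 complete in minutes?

84

LPT (decreasing processing time): T7 T8 T5 T6 T1 T2 T3 T4.
T7: 0→23
T8: 23→44
T5: 44→59
T6: 59→73
T1: 73→84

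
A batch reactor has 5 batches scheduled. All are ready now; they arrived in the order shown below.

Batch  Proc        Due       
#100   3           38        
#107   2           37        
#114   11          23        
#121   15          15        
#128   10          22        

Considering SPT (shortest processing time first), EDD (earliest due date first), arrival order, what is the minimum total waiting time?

SPT (increasing processing time): #107 #100 #128 #114 #121.
#107: waits 0, runs 0→2
#100: waits 2, runs 2→5
#128: waits 5, runs 5→15
#114: waits 15, runs 15→26
#121: waits 26, runs 26→41
Sum = 0+2+5+15+26 = 48.
EDD (increasing due date): #121 #128 #114 #107 #100.
#121: waits 0, runs 0→15
#128: waits 15, runs 15→25
#114: waits 25, runs 25→36
#107: waits 36, runs 36→38
#100: waits 38, runs 38→41
Sum = 0+15+25+36+38 = 114.
FIFO (arrival order): #100 #107 #114 #121 #128.
#100: waits 0, runs 0→3
#107: waits 3, runs 3→5
#114: waits 5, runs 5→16
#121: waits 16, runs 16→31
#128: waits 31, runs 31→41
Sum = 0+3+5+16+31 = 55.
SPT 48, EDD 114, FIFO 55 → minimum 48.

48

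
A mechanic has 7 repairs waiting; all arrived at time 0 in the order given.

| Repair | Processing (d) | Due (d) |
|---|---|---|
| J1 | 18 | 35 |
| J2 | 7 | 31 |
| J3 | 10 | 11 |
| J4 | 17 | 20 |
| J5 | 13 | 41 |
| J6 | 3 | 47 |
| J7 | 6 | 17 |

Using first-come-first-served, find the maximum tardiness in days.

57

FIFO (arrival order): J1 J2 J3 J4 J5 J6 J7.
J1: 0→18, due 35, tardiness 0
J2: 18→25, due 31, tardiness 0
J3: 25→35, due 11, tardiness 24
J4: 35→52, due 20, tardiness 32
J5: 52→65, due 41, tardiness 24
J6: 65→68, due 47, tardiness 21
J7: 68→74, due 17, tardiness 57
Maximum = 57.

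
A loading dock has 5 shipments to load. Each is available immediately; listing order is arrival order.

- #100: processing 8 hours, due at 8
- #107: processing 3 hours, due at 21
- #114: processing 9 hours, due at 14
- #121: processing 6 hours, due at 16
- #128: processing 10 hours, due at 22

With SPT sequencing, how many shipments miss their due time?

3

SPT (increasing processing time): #107 #121 #100 #114 #128.
#107: 0→3, due 21, tardiness 0
#121: 3→9, due 16, tardiness 0
#100: 9→17, due 8, tardiness 9
#114: 17→26, due 14, tardiness 12
#128: 26→36, due 22, tardiness 14
Late shipments: 3.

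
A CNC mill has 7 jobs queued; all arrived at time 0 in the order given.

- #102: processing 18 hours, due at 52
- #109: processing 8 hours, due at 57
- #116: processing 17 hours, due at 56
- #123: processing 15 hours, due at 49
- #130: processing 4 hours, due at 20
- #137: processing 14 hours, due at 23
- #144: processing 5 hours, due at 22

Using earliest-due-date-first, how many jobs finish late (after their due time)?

3

EDD (increasing due date): #130 #144 #137 #123 #102 #116 #109.
#130: 0→4, due 20, tardiness 0
#144: 4→9, due 22, tardiness 0
#137: 9→23, due 23, tardiness 0
#123: 23→38, due 49, tardiness 0
#102: 38→56, due 52, tardiness 4
#116: 56→73, due 56, tardiness 17
#109: 73→81, due 57, tardiness 24
Late jobs: 3.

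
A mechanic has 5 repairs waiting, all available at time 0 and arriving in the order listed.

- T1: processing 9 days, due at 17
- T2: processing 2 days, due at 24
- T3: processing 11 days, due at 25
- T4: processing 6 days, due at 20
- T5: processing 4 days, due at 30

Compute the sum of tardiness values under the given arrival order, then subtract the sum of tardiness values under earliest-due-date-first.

5

FIFO (arrival order): T1 T2 T3 T4 T5.
T1: 0→9, due 17, tardiness 0
T2: 9→11, due 24, tardiness 0
T3: 11→22, due 25, tardiness 0
T4: 22→28, due 20, tardiness 8
T5: 28→32, due 30, tardiness 2
Sum = 0+0+0+8+2 = 10.
EDD (increasing due date): T1 T4 T2 T3 T5.
T1: 0→9, due 17, tardiness 0
T4: 9→15, due 20, tardiness 0
T2: 15→17, due 24, tardiness 0
T3: 17→28, due 25, tardiness 3
T5: 28→32, due 30, tardiness 2
Sum = 0+0+0+3+2 = 5.
Difference = 10 − 5 = 5.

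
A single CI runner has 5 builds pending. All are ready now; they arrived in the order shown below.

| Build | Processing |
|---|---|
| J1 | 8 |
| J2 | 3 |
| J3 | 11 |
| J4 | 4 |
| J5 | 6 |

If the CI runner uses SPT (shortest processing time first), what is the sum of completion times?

76

SPT (increasing processing time): J2 J4 J5 J1 J3.
J2: 0→3
J4: 3→7
J5: 7→13
J1: 13→21
J3: 21→32
Sum = 3+7+13+21+32 = 76.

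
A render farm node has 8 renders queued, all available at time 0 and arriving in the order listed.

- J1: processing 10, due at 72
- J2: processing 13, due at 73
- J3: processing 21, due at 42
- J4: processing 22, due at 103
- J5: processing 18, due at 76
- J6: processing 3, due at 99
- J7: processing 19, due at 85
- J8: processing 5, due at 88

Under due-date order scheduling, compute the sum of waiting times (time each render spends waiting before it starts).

EDD (increasing due date): J3 J1 J2 J5 J7 J8 J6 J4.
J3: waits 0, runs 0→21
J1: waits 21, runs 21→31
J2: waits 31, runs 31→44
J5: waits 44, runs 44→62
J7: waits 62, runs 62→81
J8: waits 81, runs 81→86
J6: waits 86, runs 86→89
J4: waits 89, runs 89→111
Sum = 0+21+31+44+62+81+86+89 = 414.

414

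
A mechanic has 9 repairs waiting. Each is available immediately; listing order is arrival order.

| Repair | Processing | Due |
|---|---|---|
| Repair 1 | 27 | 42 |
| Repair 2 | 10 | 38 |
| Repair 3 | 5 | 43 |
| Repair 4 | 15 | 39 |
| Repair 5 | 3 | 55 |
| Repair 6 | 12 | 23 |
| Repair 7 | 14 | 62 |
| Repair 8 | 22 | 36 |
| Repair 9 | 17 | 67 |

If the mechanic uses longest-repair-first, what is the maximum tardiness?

LPT (decreasing processing time): Repair 1 Repair 8 Repair 9 Repair 4 Repair 7 Repair 6 Repair 2 Repair 3 Repair 5.
Repair 1: 0→27, due 42, tardiness 0
Repair 8: 27→49, due 36, tardiness 13
Repair 9: 49→66, due 67, tardiness 0
Repair 4: 66→81, due 39, tardiness 42
Repair 7: 81→95, due 62, tardiness 33
Repair 6: 95→107, due 23, tardiness 84
Repair 2: 107→117, due 38, tardiness 79
Repair 3: 117→122, due 43, tardiness 79
Repair 5: 122→125, due 55, tardiness 70
Maximum = 84.

84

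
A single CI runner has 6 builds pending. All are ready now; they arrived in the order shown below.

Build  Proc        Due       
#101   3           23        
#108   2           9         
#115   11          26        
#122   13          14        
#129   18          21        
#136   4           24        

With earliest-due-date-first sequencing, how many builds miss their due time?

EDD (increasing due date): #108 #122 #129 #101 #136 #115.
#108: 0→2, due 9, tardiness 0
#122: 2→15, due 14, tardiness 1
#129: 15→33, due 21, tardiness 12
#101: 33→36, due 23, tardiness 13
#136: 36→40, due 24, tardiness 16
#115: 40→51, due 26, tardiness 25
Late builds: 5.

5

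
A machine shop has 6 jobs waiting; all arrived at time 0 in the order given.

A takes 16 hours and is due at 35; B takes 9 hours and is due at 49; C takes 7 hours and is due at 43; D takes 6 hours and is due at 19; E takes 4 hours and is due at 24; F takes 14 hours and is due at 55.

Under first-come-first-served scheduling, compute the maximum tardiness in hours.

19

FIFO (arrival order): A B C D E F.
A: 0→16, due 35, tardiness 0
B: 16→25, due 49, tardiness 0
C: 25→32, due 43, tardiness 0
D: 32→38, due 19, tardiness 19
E: 38→42, due 24, tardiness 18
F: 42→56, due 55, tardiness 1
Maximum = 19.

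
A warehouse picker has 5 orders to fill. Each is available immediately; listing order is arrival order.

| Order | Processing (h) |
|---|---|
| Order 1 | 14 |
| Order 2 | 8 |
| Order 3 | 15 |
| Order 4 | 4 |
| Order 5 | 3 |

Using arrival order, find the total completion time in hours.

FIFO (arrival order): Order 1 Order 2 Order 3 Order 4 Order 5.
Order 1: 0→14
Order 2: 14→22
Order 3: 22→37
Order 4: 37→41
Order 5: 41→44
Sum = 14+22+37+41+44 = 158.

158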